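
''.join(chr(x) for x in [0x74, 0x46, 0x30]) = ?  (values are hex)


Codes (hex): 0x74 0x46 0x30
Per-code ASCII lookup:
  0x74 = 116  (range 97-122: lowercase, 116 - 97 = 19) → 't'
  0x46 = 70  (range 65-90: uppercase, 70 - 65 = 5) → 'F'
  0x30 = 48  (range 48-57: digits, 48 - 48 = 0) → '0'
= 'tF0'


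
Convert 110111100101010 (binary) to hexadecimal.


Group into 4-bit nibbles: 0110111100101010
  0110 = 6
  1111 = F
  0010 = 2
  1010 = A
= 0x6F2A


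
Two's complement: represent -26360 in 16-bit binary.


Original: 0110011011111000
Step 1 - Invert all bits: 1001100100000111
Step 2 - Add 1: 1001100100000111 + 1
= 1001100100001000 (represents -26360)


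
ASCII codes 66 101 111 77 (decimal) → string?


Codes (decimal): 66 101 111 77
Per-code ASCII lookup:
  66  (range 65-90: uppercase, 66 - 65 = 1) → 'B'
  101  (range 97-122: lowercase, 101 - 97 = 4) → 'e'
  111  (range 97-122: lowercase, 111 - 97 = 14) → 'o'
  77  (range 65-90: uppercase, 77 - 65 = 12) → 'M'
= 'BeoM'


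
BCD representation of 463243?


Each digit → 4-bit binary:
  4 → 0100
  6 → 0110
  3 → 0011
  2 → 0010
  4 → 0100
  3 → 0011
= 0100 0110 0011 0010 0100 0011


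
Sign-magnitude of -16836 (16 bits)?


Sign bit: 1 (negative)
Magnitude: 16836 = 100000111000100
= 1100000111000100


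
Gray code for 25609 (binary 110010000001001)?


Binary: 110010000001001
Gray code: G = B XOR (B >> 1)
B >> 1 = 011001000000100
110010000001001 XOR 011001000000100:
  1 XOR 0 = 1
  1 XOR 1 = 0
  0 XOR 1 = 1
  0 XOR 0 = 0
  1 XOR 0 = 1
  0 XOR 1 = 1
  0 XOR 0 = 0
  0 XOR 0 = 0
  0 XOR 0 = 0
  0 XOR 0 = 0
  0 XOR 0 = 0
  1 XOR 0 = 1
  0 XOR 1 = 1
  0 XOR 0 = 0
  1 XOR 0 = 1
= 101011000001101


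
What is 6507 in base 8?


Divide by 8 repeatedly:
6507 ÷ 8 = 813 remainder 3
813 ÷ 8 = 101 remainder 5
101 ÷ 8 = 12 remainder 5
12 ÷ 8 = 1 remainder 4
1 ÷ 8 = 0 remainder 1
Reading remainders bottom-up:
= 0o14553


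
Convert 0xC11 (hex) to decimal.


Positional values:
Position 0: 1 × 16^0 = 1 × 1 = 1
Position 1: 1 × 16^1 = 1 × 16 = 16
Position 2: C × 16^2 = 12 × 256 = 3072
Sum = 1 + 16 + 3072
= 3089


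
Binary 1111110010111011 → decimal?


Positional values:
Bit 0: 1 × 2^0 = 1
Bit 1: 1 × 2^1 = 2
Bit 3: 1 × 2^3 = 8
Bit 4: 1 × 2^4 = 16
Bit 5: 1 × 2^5 = 32
Bit 7: 1 × 2^7 = 128
Bit 10: 1 × 2^10 = 1024
Bit 11: 1 × 2^11 = 2048
Bit 12: 1 × 2^12 = 4096
Bit 13: 1 × 2^13 = 8192
Bit 14: 1 × 2^14 = 16384
Bit 15: 1 × 2^15 = 32768
Sum = 1 + 2 + 8 + 16 + 32 + 128 + 1024 + 2048 + 4096 + 8192 + 16384 + 32768
= 64699


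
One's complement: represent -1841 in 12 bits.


Original: 011100110001
Invert all bits:
  bit 0: 0 → 1
  bit 1: 1 → 0
  bit 2: 1 → 0
  bit 3: 1 → 0
  bit 4: 0 → 1
  bit 5: 0 → 1
  bit 6: 1 → 0
  bit 7: 1 → 0
  bit 8: 0 → 1
  bit 9: 0 → 1
  bit 10: 0 → 1
  bit 11: 1 → 0
= 100011001110


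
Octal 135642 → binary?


Each octal digit → 3 binary bits:
  1 = 001
  3 = 011
  5 = 101
  6 = 110
  4 = 100
  2 = 010
Concatenate: 001 011 101 110 100 010
= 001011101110100010


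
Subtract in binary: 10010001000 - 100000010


Align and subtract column by column (LSB to MSB, borrowing when needed):
  10010001000
- 00100000010
  -----------
  col 0: (0 - 0 borrow-in) - 0 → 0 - 0 = 0, borrow out 0
  col 1: (0 - 0 borrow-in) - 1 → borrow from next column: (0+2) - 1 = 1, borrow out 1
  col 2: (0 - 1 borrow-in) - 0 → borrow from next column: (-1+2) - 0 = 1, borrow out 1
  col 3: (1 - 1 borrow-in) - 0 → 0 - 0 = 0, borrow out 0
  col 4: (0 - 0 borrow-in) - 0 → 0 - 0 = 0, borrow out 0
  col 5: (0 - 0 borrow-in) - 0 → 0 - 0 = 0, borrow out 0
  col 6: (0 - 0 borrow-in) - 0 → 0 - 0 = 0, borrow out 0
  col 7: (1 - 0 borrow-in) - 0 → 1 - 0 = 1, borrow out 0
  col 8: (0 - 0 borrow-in) - 1 → borrow from next column: (0+2) - 1 = 1, borrow out 1
  col 9: (0 - 1 borrow-in) - 0 → borrow from next column: (-1+2) - 0 = 1, borrow out 1
  col 10: (1 - 1 borrow-in) - 0 → 0 - 0 = 0, borrow out 0
Reading bits MSB→LSB: 01110000110
Strip leading zeros: 1110000110
= 1110000110


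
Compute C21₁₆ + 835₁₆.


Align and add column by column (LSB to MSB, each column mod 16 with carry):
  0C21
+ 0835
  ----
  col 0: 1(1) + 5(5) + 0 (carry in) = 6 → 6(6), carry out 0
  col 1: 2(2) + 3(3) + 0 (carry in) = 5 → 5(5), carry out 0
  col 2: C(12) + 8(8) + 0 (carry in) = 20 → 4(4), carry out 1
  col 3: 0(0) + 0(0) + 1 (carry in) = 1 → 1(1), carry out 0
Reading digits MSB→LSB: 1456
Strip leading zeros: 1456
= 0x1456


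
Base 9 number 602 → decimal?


Positional values (base 9):
  2 × 9^0 = 2 × 1 = 2
  0 × 9^1 = 0 × 9 = 0
  6 × 9^2 = 6 × 81 = 486
Sum = 2 + 0 + 486
= 488


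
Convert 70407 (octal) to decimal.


Positional values:
Position 0: 7 × 8^0 = 7
Position 1: 0 × 8^1 = 0
Position 2: 4 × 8^2 = 256
Position 3: 0 × 8^3 = 0
Position 4: 7 × 8^4 = 28672
Sum = 7 + 0 + 256 + 0 + 28672
= 28935


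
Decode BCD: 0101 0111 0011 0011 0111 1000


Each 4-bit group → digit:
  0101 → 5
  0111 → 7
  0011 → 3
  0011 → 3
  0111 → 7
  1000 → 8
= 573378


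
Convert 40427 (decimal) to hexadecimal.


Divide by 16 repeatedly:
40427 ÷ 16 = 2526 remainder 11 (B)
2526 ÷ 16 = 157 remainder 14 (E)
157 ÷ 16 = 9 remainder 13 (D)
9 ÷ 16 = 0 remainder 9 (9)
Reading remainders bottom-up:
= 0x9DEB


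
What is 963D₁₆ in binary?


Each hex digit → 4 binary bits:
  9 = 1001
  6 = 0110
  3 = 0011
  D = 1101
Concatenate: 1001 0110 0011 1101
= 1001011000111101


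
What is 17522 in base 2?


Divide by 2 repeatedly:
17522 ÷ 2 = 8761 remainder 0
8761 ÷ 2 = 4380 remainder 1
4380 ÷ 2 = 2190 remainder 0
2190 ÷ 2 = 1095 remainder 0
1095 ÷ 2 = 547 remainder 1
547 ÷ 2 = 273 remainder 1
273 ÷ 2 = 136 remainder 1
136 ÷ 2 = 68 remainder 0
68 ÷ 2 = 34 remainder 0
34 ÷ 2 = 17 remainder 0
17 ÷ 2 = 8 remainder 1
8 ÷ 2 = 4 remainder 0
4 ÷ 2 = 2 remainder 0
2 ÷ 2 = 1 remainder 0
1 ÷ 2 = 0 remainder 1
Reading remainders bottom-up:
= 100010001110010


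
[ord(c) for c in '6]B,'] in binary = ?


String: '6]B,'  (4 characters)
Per-character ASCII lookup:
  '6': digits start at 48: '6' = 48 + 6 = 54 → 110110
  ']': special character: ']' = 93 → 1011101
  'B': uppercase starts at 65: 'B' = 65 + 1 = 66 → 1000010
  ',': special character: ',' = 44 → 101100
= 110110 1011101 1000010 101100


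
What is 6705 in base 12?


Divide by 12 repeatedly:
6705 ÷ 12 = 558 remainder 9
558 ÷ 12 = 46 remainder 6
46 ÷ 12 = 3 remainder 10
3 ÷ 12 = 0 remainder 3
Reading remainders bottom-up:
= 3A69


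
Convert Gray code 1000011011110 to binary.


Gray code: 1000011011110
MSB stays the same: 1
Each subsequent bit = prev_binary XOR current_gray:
  B[1] = 1 XOR 0 = 1
  B[2] = 1 XOR 0 = 1
  B[3] = 1 XOR 0 = 1
  B[4] = 1 XOR 0 = 1
  B[5] = 1 XOR 1 = 0
  B[6] = 0 XOR 1 = 1
  B[7] = 1 XOR 0 = 1
  B[8] = 1 XOR 1 = 0
  B[9] = 0 XOR 1 = 1
  B[10] = 1 XOR 1 = 0
  B[11] = 0 XOR 1 = 1
  B[12] = 1 XOR 0 = 1
= 1111101101011 (8043 decimal)


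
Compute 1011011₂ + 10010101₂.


Align and add column by column (LSB to MSB, carry propagating):
  001011011
+ 010010101
  ---------
  col 0: 1 + 1 + 0 (carry in) = 2 → bit 0, carry out 1
  col 1: 1 + 0 + 1 (carry in) = 2 → bit 0, carry out 1
  col 2: 0 + 1 + 1 (carry in) = 2 → bit 0, carry out 1
  col 3: 1 + 0 + 1 (carry in) = 2 → bit 0, carry out 1
  col 4: 1 + 1 + 1 (carry in) = 3 → bit 1, carry out 1
  col 5: 0 + 0 + 1 (carry in) = 1 → bit 1, carry out 0
  col 6: 1 + 0 + 0 (carry in) = 1 → bit 1, carry out 0
  col 7: 0 + 1 + 0 (carry in) = 1 → bit 1, carry out 0
  col 8: 0 + 0 + 0 (carry in) = 0 → bit 0, carry out 0
Reading bits MSB→LSB: 011110000
Strip leading zeros: 11110000
= 11110000


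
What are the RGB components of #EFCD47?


Hex: #EFCD47
R = EF₁₆ = 239
G = CD₁₆ = 205
B = 47₁₆ = 71
= RGB(239, 205, 71)


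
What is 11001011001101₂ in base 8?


Group into 3-bit groups: 011001011001101
  011 = 3
  001 = 1
  011 = 3
  001 = 1
  101 = 5
= 0o31315


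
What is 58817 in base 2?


Divide by 2 repeatedly:
58817 ÷ 2 = 29408 remainder 1
29408 ÷ 2 = 14704 remainder 0
14704 ÷ 2 = 7352 remainder 0
7352 ÷ 2 = 3676 remainder 0
3676 ÷ 2 = 1838 remainder 0
1838 ÷ 2 = 919 remainder 0
919 ÷ 2 = 459 remainder 1
459 ÷ 2 = 229 remainder 1
229 ÷ 2 = 114 remainder 1
114 ÷ 2 = 57 remainder 0
57 ÷ 2 = 28 remainder 1
28 ÷ 2 = 14 remainder 0
14 ÷ 2 = 7 remainder 0
7 ÷ 2 = 3 remainder 1
3 ÷ 2 = 1 remainder 1
1 ÷ 2 = 0 remainder 1
Reading remainders bottom-up:
= 1110010111000001


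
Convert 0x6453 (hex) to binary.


Each hex digit → 4 binary bits:
  6 = 0110
  4 = 0100
  5 = 0101
  3 = 0011
Concatenate: 0110 0100 0101 0011
= 0110010001010011


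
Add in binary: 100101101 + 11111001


Align and add column by column (LSB to MSB, carry propagating):
  0100101101
+ 0011111001
  ----------
  col 0: 1 + 1 + 0 (carry in) = 2 → bit 0, carry out 1
  col 1: 0 + 0 + 1 (carry in) = 1 → bit 1, carry out 0
  col 2: 1 + 0 + 0 (carry in) = 1 → bit 1, carry out 0
  col 3: 1 + 1 + 0 (carry in) = 2 → bit 0, carry out 1
  col 4: 0 + 1 + 1 (carry in) = 2 → bit 0, carry out 1
  col 5: 1 + 1 + 1 (carry in) = 3 → bit 1, carry out 1
  col 6: 0 + 1 + 1 (carry in) = 2 → bit 0, carry out 1
  col 7: 0 + 1 + 1 (carry in) = 2 → bit 0, carry out 1
  col 8: 1 + 0 + 1 (carry in) = 2 → bit 0, carry out 1
  col 9: 0 + 0 + 1 (carry in) = 1 → bit 1, carry out 0
Reading bits MSB→LSB: 1000100110
Strip leading zeros: 1000100110
= 1000100110


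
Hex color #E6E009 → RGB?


Hex: #E6E009
R = E6₁₆ = 230
G = E0₁₆ = 224
B = 09₁₆ = 9
= RGB(230, 224, 9)


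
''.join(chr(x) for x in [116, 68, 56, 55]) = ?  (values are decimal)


Codes (decimal): 116 68 56 55
Per-code ASCII lookup:
  116  (range 97-122: lowercase, 116 - 97 = 19) → 't'
  68  (range 65-90: uppercase, 68 - 65 = 3) → 'D'
  56  (range 48-57: digits, 56 - 48 = 8) → '8'
  55  (range 48-57: digits, 55 - 48 = 7) → '7'
= 'tD87'


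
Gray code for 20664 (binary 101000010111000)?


Binary: 101000010111000
Gray code: G = B XOR (B >> 1)
B >> 1 = 010100001011100
101000010111000 XOR 010100001011100:
  1 XOR 0 = 1
  0 XOR 1 = 1
  1 XOR 0 = 1
  0 XOR 1 = 1
  0 XOR 0 = 0
  0 XOR 0 = 0
  0 XOR 0 = 0
  1 XOR 0 = 1
  0 XOR 1 = 1
  1 XOR 0 = 1
  1 XOR 1 = 0
  1 XOR 1 = 0
  0 XOR 1 = 1
  0 XOR 0 = 0
  0 XOR 0 = 0
= 111100011100100


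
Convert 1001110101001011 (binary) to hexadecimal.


Group into 4-bit nibbles: 1001110101001011
  1001 = 9
  1101 = D
  0100 = 4
  1011 = B
= 0x9D4B


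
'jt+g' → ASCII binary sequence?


String: 'jt+g'  (4 characters)
Per-character ASCII lookup:
  'j': lowercase starts at 97: 'j' = 97 + 9 = 106 → 1101010
  't': lowercase starts at 97: 't' = 97 + 19 = 116 → 1110100
  '+': special character: '+' = 43 → 101011
  'g': lowercase starts at 97: 'g' = 97 + 6 = 103 → 1100111
= 1101010 1110100 101011 1100111


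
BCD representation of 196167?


Each digit → 4-bit binary:
  1 → 0001
  9 → 1001
  6 → 0110
  1 → 0001
  6 → 0110
  7 → 0111
= 0001 1001 0110 0001 0110 0111


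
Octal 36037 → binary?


Each octal digit → 3 binary bits:
  3 = 011
  6 = 110
  0 = 000
  3 = 011
  7 = 111
Concatenate: 011 110 000 011 111
= 011110000011111


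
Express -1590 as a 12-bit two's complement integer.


Original: 011000110110
Step 1 - Invert all bits: 100111001001
Step 2 - Add 1: 100111001001 + 1
= 100111001010 (represents -1590)


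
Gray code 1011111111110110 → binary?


Gray code: 1011111111110110
MSB stays the same: 1
Each subsequent bit = prev_binary XOR current_gray:
  B[1] = 1 XOR 0 = 1
  B[2] = 1 XOR 1 = 0
  B[3] = 0 XOR 1 = 1
  B[4] = 1 XOR 1 = 0
  B[5] = 0 XOR 1 = 1
  B[6] = 1 XOR 1 = 0
  B[7] = 0 XOR 1 = 1
  B[8] = 1 XOR 1 = 0
  B[9] = 0 XOR 1 = 1
  B[10] = 1 XOR 1 = 0
  B[11] = 0 XOR 1 = 1
  B[12] = 1 XOR 0 = 1
  B[13] = 1 XOR 1 = 0
  B[14] = 0 XOR 1 = 1
  B[15] = 1 XOR 0 = 1
= 1101010101011011 (54619 decimal)


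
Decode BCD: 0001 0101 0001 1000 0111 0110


Each 4-bit group → digit:
  0001 → 1
  0101 → 5
  0001 → 1
  1000 → 8
  0111 → 7
  0110 → 6
= 151876


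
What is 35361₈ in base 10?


Positional values:
Position 0: 1 × 8^0 = 1
Position 1: 6 × 8^1 = 48
Position 2: 3 × 8^2 = 192
Position 3: 5 × 8^3 = 2560
Position 4: 3 × 8^4 = 12288
Sum = 1 + 48 + 192 + 2560 + 12288
= 15089


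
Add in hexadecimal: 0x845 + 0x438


Align and add column by column (LSB to MSB, each column mod 16 with carry):
  0845
+ 0438
  ----
  col 0: 5(5) + 8(8) + 0 (carry in) = 13 → D(13), carry out 0
  col 1: 4(4) + 3(3) + 0 (carry in) = 7 → 7(7), carry out 0
  col 2: 8(8) + 4(4) + 0 (carry in) = 12 → C(12), carry out 0
  col 3: 0(0) + 0(0) + 0 (carry in) = 0 → 0(0), carry out 0
Reading digits MSB→LSB: 0C7D
Strip leading zeros: C7D
= 0xC7D


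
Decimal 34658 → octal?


Divide by 8 repeatedly:
34658 ÷ 8 = 4332 remainder 2
4332 ÷ 8 = 541 remainder 4
541 ÷ 8 = 67 remainder 5
67 ÷ 8 = 8 remainder 3
8 ÷ 8 = 1 remainder 0
1 ÷ 8 = 0 remainder 1
Reading remainders bottom-up:
= 0o103542


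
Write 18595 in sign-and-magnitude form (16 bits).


Sign bit: 0 (positive)
Magnitude: 18595 = 100100010100011
= 0100100010100011


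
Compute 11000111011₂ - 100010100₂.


Align and subtract column by column (LSB to MSB, borrowing when needed):
  11000111011
- 00100010100
  -----------
  col 0: (1 - 0 borrow-in) - 0 → 1 - 0 = 1, borrow out 0
  col 1: (1 - 0 borrow-in) - 0 → 1 - 0 = 1, borrow out 0
  col 2: (0 - 0 borrow-in) - 1 → borrow from next column: (0+2) - 1 = 1, borrow out 1
  col 3: (1 - 1 borrow-in) - 0 → 0 - 0 = 0, borrow out 0
  col 4: (1 - 0 borrow-in) - 1 → 1 - 1 = 0, borrow out 0
  col 5: (1 - 0 borrow-in) - 0 → 1 - 0 = 1, borrow out 0
  col 6: (0 - 0 borrow-in) - 0 → 0 - 0 = 0, borrow out 0
  col 7: (0 - 0 borrow-in) - 0 → 0 - 0 = 0, borrow out 0
  col 8: (0 - 0 borrow-in) - 1 → borrow from next column: (0+2) - 1 = 1, borrow out 1
  col 9: (1 - 1 borrow-in) - 0 → 0 - 0 = 0, borrow out 0
  col 10: (1 - 0 borrow-in) - 0 → 1 - 0 = 1, borrow out 0
Reading bits MSB→LSB: 10100100111
Strip leading zeros: 10100100111
= 10100100111


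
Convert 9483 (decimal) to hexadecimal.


Divide by 16 repeatedly:
9483 ÷ 16 = 592 remainder 11 (B)
592 ÷ 16 = 37 remainder 0 (0)
37 ÷ 16 = 2 remainder 5 (5)
2 ÷ 16 = 0 remainder 2 (2)
Reading remainders bottom-up:
= 0x250B


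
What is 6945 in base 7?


Divide by 7 repeatedly:
6945 ÷ 7 = 992 remainder 1
992 ÷ 7 = 141 remainder 5
141 ÷ 7 = 20 remainder 1
20 ÷ 7 = 2 remainder 6
2 ÷ 7 = 0 remainder 2
Reading remainders bottom-up:
= 26151


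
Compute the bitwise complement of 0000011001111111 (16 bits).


Original: 0000011001111111
Invert all bits:
  bit 0: 0 → 1
  bit 1: 0 → 1
  bit 2: 0 → 1
  bit 3: 0 → 1
  bit 4: 0 → 1
  bit 5: 1 → 0
  bit 6: 1 → 0
  bit 7: 0 → 1
  bit 8: 0 → 1
  bit 9: 1 → 0
  bit 10: 1 → 0
  bit 11: 1 → 0
  bit 12: 1 → 0
  bit 13: 1 → 0
  bit 14: 1 → 0
  bit 15: 1 → 0
= 1111100110000000


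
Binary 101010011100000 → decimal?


Positional values:
Bit 5: 1 × 2^5 = 32
Bit 6: 1 × 2^6 = 64
Bit 7: 1 × 2^7 = 128
Bit 10: 1 × 2^10 = 1024
Bit 12: 1 × 2^12 = 4096
Bit 14: 1 × 2^14 = 16384
Sum = 32 + 64 + 128 + 1024 + 4096 + 16384
= 21728


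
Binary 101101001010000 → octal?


Group into 3-bit groups: 101101001010000
  101 = 5
  101 = 5
  001 = 1
  010 = 2
  000 = 0
= 0o55120


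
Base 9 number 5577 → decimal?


Positional values (base 9):
  7 × 9^0 = 7 × 1 = 7
  7 × 9^1 = 7 × 9 = 63
  5 × 9^2 = 5 × 81 = 405
  5 × 9^3 = 5 × 729 = 3645
Sum = 7 + 63 + 405 + 3645
= 4120


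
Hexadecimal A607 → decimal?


Positional values:
Position 0: 7 × 16^0 = 7 × 1 = 7
Position 1: 0 × 16^1 = 0 × 16 = 0
Position 2: 6 × 16^2 = 6 × 256 = 1536
Position 3: A × 16^3 = 10 × 4096 = 40960
Sum = 7 + 0 + 1536 + 40960
= 42503


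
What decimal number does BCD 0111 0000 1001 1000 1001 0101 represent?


Each 4-bit group → digit:
  0111 → 7
  0000 → 0
  1001 → 9
  1000 → 8
  1001 → 9
  0101 → 5
= 709895


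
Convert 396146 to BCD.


Each digit → 4-bit binary:
  3 → 0011
  9 → 1001
  6 → 0110
  1 → 0001
  4 → 0100
  6 → 0110
= 0011 1001 0110 0001 0100 0110


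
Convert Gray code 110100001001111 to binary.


Gray code: 110100001001111
MSB stays the same: 1
Each subsequent bit = prev_binary XOR current_gray:
  B[1] = 1 XOR 1 = 0
  B[2] = 0 XOR 0 = 0
  B[3] = 0 XOR 1 = 1
  B[4] = 1 XOR 0 = 1
  B[5] = 1 XOR 0 = 1
  B[6] = 1 XOR 0 = 1
  B[7] = 1 XOR 0 = 1
  B[8] = 1 XOR 1 = 0
  B[9] = 0 XOR 0 = 0
  B[10] = 0 XOR 0 = 0
  B[11] = 0 XOR 1 = 1
  B[12] = 1 XOR 1 = 0
  B[13] = 0 XOR 1 = 1
  B[14] = 1 XOR 1 = 0
= 100111110001010 (20362 decimal)


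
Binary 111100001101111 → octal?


Group into 3-bit groups: 111100001101111
  111 = 7
  100 = 4
  001 = 1
  101 = 5
  111 = 7
= 0o74157


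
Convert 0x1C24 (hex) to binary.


Each hex digit → 4 binary bits:
  1 = 0001
  C = 1100
  2 = 0010
  4 = 0100
Concatenate: 0001 1100 0010 0100
= 0001110000100100


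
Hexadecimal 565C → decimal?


Positional values:
Position 0: C × 16^0 = 12 × 1 = 12
Position 1: 5 × 16^1 = 5 × 16 = 80
Position 2: 6 × 16^2 = 6 × 256 = 1536
Position 3: 5 × 16^3 = 5 × 4096 = 20480
Sum = 12 + 80 + 1536 + 20480
= 22108


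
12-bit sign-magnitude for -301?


Sign bit: 1 (negative)
Magnitude: 301 = 00100101101
= 100100101101


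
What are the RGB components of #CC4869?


Hex: #CC4869
R = CC₁₆ = 204
G = 48₁₆ = 72
B = 69₁₆ = 105
= RGB(204, 72, 105)


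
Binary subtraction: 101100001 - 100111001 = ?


Align and subtract column by column (LSB to MSB, borrowing when needed):
  101100001
- 100111001
  ---------
  col 0: (1 - 0 borrow-in) - 1 → 1 - 1 = 0, borrow out 0
  col 1: (0 - 0 borrow-in) - 0 → 0 - 0 = 0, borrow out 0
  col 2: (0 - 0 borrow-in) - 0 → 0 - 0 = 0, borrow out 0
  col 3: (0 - 0 borrow-in) - 1 → borrow from next column: (0+2) - 1 = 1, borrow out 1
  col 4: (0 - 1 borrow-in) - 1 → borrow from next column: (-1+2) - 1 = 0, borrow out 1
  col 5: (1 - 1 borrow-in) - 1 → borrow from next column: (0+2) - 1 = 1, borrow out 1
  col 6: (1 - 1 borrow-in) - 0 → 0 - 0 = 0, borrow out 0
  col 7: (0 - 0 borrow-in) - 0 → 0 - 0 = 0, borrow out 0
  col 8: (1 - 0 borrow-in) - 1 → 1 - 1 = 0, borrow out 0
Reading bits MSB→LSB: 000101000
Strip leading zeros: 101000
= 101000


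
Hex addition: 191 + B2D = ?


Align and add column by column (LSB to MSB, each column mod 16 with carry):
  0191
+ 0B2D
  ----
  col 0: 1(1) + D(13) + 0 (carry in) = 14 → E(14), carry out 0
  col 1: 9(9) + 2(2) + 0 (carry in) = 11 → B(11), carry out 0
  col 2: 1(1) + B(11) + 0 (carry in) = 12 → C(12), carry out 0
  col 3: 0(0) + 0(0) + 0 (carry in) = 0 → 0(0), carry out 0
Reading digits MSB→LSB: 0CBE
Strip leading zeros: CBE
= 0xCBE


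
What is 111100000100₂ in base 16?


Group into 4-bit nibbles: 111100000100
  1111 = F
  0000 = 0
  0100 = 4
= 0xF04


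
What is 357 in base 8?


Divide by 8 repeatedly:
357 ÷ 8 = 44 remainder 5
44 ÷ 8 = 5 remainder 4
5 ÷ 8 = 0 remainder 5
Reading remainders bottom-up:
= 0o545


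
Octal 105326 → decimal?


Positional values:
Position 0: 6 × 8^0 = 6
Position 1: 2 × 8^1 = 16
Position 2: 3 × 8^2 = 192
Position 3: 5 × 8^3 = 2560
Position 4: 0 × 8^4 = 0
Position 5: 1 × 8^5 = 32768
Sum = 6 + 16 + 192 + 2560 + 0 + 32768
= 35542


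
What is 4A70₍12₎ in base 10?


Positional values (base 12):
  0 × 12^0 = 0 × 1 = 0
  7 × 12^1 = 7 × 12 = 84
  A × 12^2 = 10 × 144 = 1440
  4 × 12^3 = 4 × 1728 = 6912
Sum = 0 + 84 + 1440 + 6912
= 8436


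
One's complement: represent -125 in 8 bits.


Original: 01111101
Invert all bits:
  bit 0: 0 → 1
  bit 1: 1 → 0
  bit 2: 1 → 0
  bit 3: 1 → 0
  bit 4: 1 → 0
  bit 5: 1 → 0
  bit 6: 0 → 1
  bit 7: 1 → 0
= 10000010


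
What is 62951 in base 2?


Divide by 2 repeatedly:
62951 ÷ 2 = 31475 remainder 1
31475 ÷ 2 = 15737 remainder 1
15737 ÷ 2 = 7868 remainder 1
7868 ÷ 2 = 3934 remainder 0
3934 ÷ 2 = 1967 remainder 0
1967 ÷ 2 = 983 remainder 1
983 ÷ 2 = 491 remainder 1
491 ÷ 2 = 245 remainder 1
245 ÷ 2 = 122 remainder 1
122 ÷ 2 = 61 remainder 0
61 ÷ 2 = 30 remainder 1
30 ÷ 2 = 15 remainder 0
15 ÷ 2 = 7 remainder 1
7 ÷ 2 = 3 remainder 1
3 ÷ 2 = 1 remainder 1
1 ÷ 2 = 0 remainder 1
Reading remainders bottom-up:
= 1111010111100111


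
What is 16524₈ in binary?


Each octal digit → 3 binary bits:
  1 = 001
  6 = 110
  5 = 101
  2 = 010
  4 = 100
Concatenate: 001 110 101 010 100
= 001110101010100


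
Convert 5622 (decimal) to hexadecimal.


Divide by 16 repeatedly:
5622 ÷ 16 = 351 remainder 6 (6)
351 ÷ 16 = 21 remainder 15 (F)
21 ÷ 16 = 1 remainder 5 (5)
1 ÷ 16 = 0 remainder 1 (1)
Reading remainders bottom-up:
= 0x15F6


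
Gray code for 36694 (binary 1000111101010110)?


Binary: 1000111101010110
Gray code: G = B XOR (B >> 1)
B >> 1 = 0100011110101011
1000111101010110 XOR 0100011110101011:
  1 XOR 0 = 1
  0 XOR 1 = 1
  0 XOR 0 = 0
  0 XOR 0 = 0
  1 XOR 0 = 1
  1 XOR 1 = 0
  1 XOR 1 = 0
  1 XOR 1 = 0
  0 XOR 1 = 1
  1 XOR 0 = 1
  0 XOR 1 = 1
  1 XOR 0 = 1
  0 XOR 1 = 1
  1 XOR 0 = 1
  1 XOR 1 = 0
  0 XOR 1 = 1
= 1100100011111101


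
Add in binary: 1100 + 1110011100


Align and add column by column (LSB to MSB, carry propagating):
  00000001100
+ 01110011100
  -----------
  col 0: 0 + 0 + 0 (carry in) = 0 → bit 0, carry out 0
  col 1: 0 + 0 + 0 (carry in) = 0 → bit 0, carry out 0
  col 2: 1 + 1 + 0 (carry in) = 2 → bit 0, carry out 1
  col 3: 1 + 1 + 1 (carry in) = 3 → bit 1, carry out 1
  col 4: 0 + 1 + 1 (carry in) = 2 → bit 0, carry out 1
  col 5: 0 + 0 + 1 (carry in) = 1 → bit 1, carry out 0
  col 6: 0 + 0 + 0 (carry in) = 0 → bit 0, carry out 0
  col 7: 0 + 1 + 0 (carry in) = 1 → bit 1, carry out 0
  col 8: 0 + 1 + 0 (carry in) = 1 → bit 1, carry out 0
  col 9: 0 + 1 + 0 (carry in) = 1 → bit 1, carry out 0
  col 10: 0 + 0 + 0 (carry in) = 0 → bit 0, carry out 0
Reading bits MSB→LSB: 01110101000
Strip leading zeros: 1110101000
= 1110101000


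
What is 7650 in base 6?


Divide by 6 repeatedly:
7650 ÷ 6 = 1275 remainder 0
1275 ÷ 6 = 212 remainder 3
212 ÷ 6 = 35 remainder 2
35 ÷ 6 = 5 remainder 5
5 ÷ 6 = 0 remainder 5
Reading remainders bottom-up:
= 55230


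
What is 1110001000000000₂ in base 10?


Positional values:
Bit 9: 1 × 2^9 = 512
Bit 13: 1 × 2^13 = 8192
Bit 14: 1 × 2^14 = 16384
Bit 15: 1 × 2^15 = 32768
Sum = 512 + 8192 + 16384 + 32768
= 57856


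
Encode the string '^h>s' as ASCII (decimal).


String: '^h>s'  (4 characters)
Per-character ASCII lookup:
  '^': special character: '^' = 94
  'h': lowercase starts at 97: 'h' = 97 + 7 = 104
  '>': special character: '>' = 62
  's': lowercase starts at 97: 's' = 97 + 18 = 115
= 94 104 62 115


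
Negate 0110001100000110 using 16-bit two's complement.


Original: 0110001100000110
Step 1 - Invert all bits: 1001110011111001
Step 2 - Add 1: 1001110011111001 + 1
= 1001110011111010 (represents -25350)


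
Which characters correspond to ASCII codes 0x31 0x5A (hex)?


Codes (hex): 0x31 0x5A
Per-code ASCII lookup:
  0x31 = 49  (range 48-57: digits, 49 - 48 = 1) → '1'
  0x5A = 90  (range 65-90: uppercase, 90 - 65 = 25) → 'Z'
= '1Z'


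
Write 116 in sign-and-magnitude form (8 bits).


Sign bit: 0 (positive)
Magnitude: 116 = 1110100
= 01110100


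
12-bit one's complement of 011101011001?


Original: 011101011001
Invert all bits:
  bit 0: 0 → 1
  bit 1: 1 → 0
  bit 2: 1 → 0
  bit 3: 1 → 0
  bit 4: 0 → 1
  bit 5: 1 → 0
  bit 6: 0 → 1
  bit 7: 1 → 0
  bit 8: 1 → 0
  bit 9: 0 → 1
  bit 10: 0 → 1
  bit 11: 1 → 0
= 100010100110


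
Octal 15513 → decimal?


Positional values:
Position 0: 3 × 8^0 = 3
Position 1: 1 × 8^1 = 8
Position 2: 5 × 8^2 = 320
Position 3: 5 × 8^3 = 2560
Position 4: 1 × 8^4 = 4096
Sum = 3 + 8 + 320 + 2560 + 4096
= 6987


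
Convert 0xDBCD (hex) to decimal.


Positional values:
Position 0: D × 16^0 = 13 × 1 = 13
Position 1: C × 16^1 = 12 × 16 = 192
Position 2: B × 16^2 = 11 × 256 = 2816
Position 3: D × 16^3 = 13 × 4096 = 53248
Sum = 13 + 192 + 2816 + 53248
= 56269


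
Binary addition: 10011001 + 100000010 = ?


Align and add column by column (LSB to MSB, carry propagating):
  0010011001
+ 0100000010
  ----------
  col 0: 1 + 0 + 0 (carry in) = 1 → bit 1, carry out 0
  col 1: 0 + 1 + 0 (carry in) = 1 → bit 1, carry out 0
  col 2: 0 + 0 + 0 (carry in) = 0 → bit 0, carry out 0
  col 3: 1 + 0 + 0 (carry in) = 1 → bit 1, carry out 0
  col 4: 1 + 0 + 0 (carry in) = 1 → bit 1, carry out 0
  col 5: 0 + 0 + 0 (carry in) = 0 → bit 0, carry out 0
  col 6: 0 + 0 + 0 (carry in) = 0 → bit 0, carry out 0
  col 7: 1 + 0 + 0 (carry in) = 1 → bit 1, carry out 0
  col 8: 0 + 1 + 0 (carry in) = 1 → bit 1, carry out 0
  col 9: 0 + 0 + 0 (carry in) = 0 → bit 0, carry out 0
Reading bits MSB→LSB: 0110011011
Strip leading zeros: 110011011
= 110011011


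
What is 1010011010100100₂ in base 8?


Group into 3-bit groups: 001010011010100100
  001 = 1
  010 = 2
  011 = 3
  010 = 2
  100 = 4
  100 = 4
= 0o123244


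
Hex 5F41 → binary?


Each hex digit → 4 binary bits:
  5 = 0101
  F = 1111
  4 = 0100
  1 = 0001
Concatenate: 0101 1111 0100 0001
= 0101111101000001


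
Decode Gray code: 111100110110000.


Gray code: 111100110110000
MSB stays the same: 1
Each subsequent bit = prev_binary XOR current_gray:
  B[1] = 1 XOR 1 = 0
  B[2] = 0 XOR 1 = 1
  B[3] = 1 XOR 1 = 0
  B[4] = 0 XOR 0 = 0
  B[5] = 0 XOR 0 = 0
  B[6] = 0 XOR 1 = 1
  B[7] = 1 XOR 1 = 0
  B[8] = 0 XOR 0 = 0
  B[9] = 0 XOR 1 = 1
  B[10] = 1 XOR 1 = 0
  B[11] = 0 XOR 0 = 0
  B[12] = 0 XOR 0 = 0
  B[13] = 0 XOR 0 = 0
  B[14] = 0 XOR 0 = 0
= 101000100100000 (20768 decimal)


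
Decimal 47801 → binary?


Divide by 2 repeatedly:
47801 ÷ 2 = 23900 remainder 1
23900 ÷ 2 = 11950 remainder 0
11950 ÷ 2 = 5975 remainder 0
5975 ÷ 2 = 2987 remainder 1
2987 ÷ 2 = 1493 remainder 1
1493 ÷ 2 = 746 remainder 1
746 ÷ 2 = 373 remainder 0
373 ÷ 2 = 186 remainder 1
186 ÷ 2 = 93 remainder 0
93 ÷ 2 = 46 remainder 1
46 ÷ 2 = 23 remainder 0
23 ÷ 2 = 11 remainder 1
11 ÷ 2 = 5 remainder 1
5 ÷ 2 = 2 remainder 1
2 ÷ 2 = 1 remainder 0
1 ÷ 2 = 0 remainder 1
Reading remainders bottom-up:
= 1011101010111001


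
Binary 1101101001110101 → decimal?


Positional values:
Bit 0: 1 × 2^0 = 1
Bit 2: 1 × 2^2 = 4
Bit 4: 1 × 2^4 = 16
Bit 5: 1 × 2^5 = 32
Bit 6: 1 × 2^6 = 64
Bit 9: 1 × 2^9 = 512
Bit 11: 1 × 2^11 = 2048
Bit 12: 1 × 2^12 = 4096
Bit 14: 1 × 2^14 = 16384
Bit 15: 1 × 2^15 = 32768
Sum = 1 + 4 + 16 + 32 + 64 + 512 + 2048 + 4096 + 16384 + 32768
= 55925


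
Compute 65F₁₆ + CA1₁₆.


Align and add column by column (LSB to MSB, each column mod 16 with carry):
  065F
+ 0CA1
  ----
  col 0: F(15) + 1(1) + 0 (carry in) = 16 → 0(0), carry out 1
  col 1: 5(5) + A(10) + 1 (carry in) = 16 → 0(0), carry out 1
  col 2: 6(6) + C(12) + 1 (carry in) = 19 → 3(3), carry out 1
  col 3: 0(0) + 0(0) + 1 (carry in) = 1 → 1(1), carry out 0
Reading digits MSB→LSB: 1300
Strip leading zeros: 1300
= 0x1300


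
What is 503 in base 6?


Divide by 6 repeatedly:
503 ÷ 6 = 83 remainder 5
83 ÷ 6 = 13 remainder 5
13 ÷ 6 = 2 remainder 1
2 ÷ 6 = 0 remainder 2
Reading remainders bottom-up:
= 2155


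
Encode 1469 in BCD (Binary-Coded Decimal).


Each digit → 4-bit binary:
  1 → 0001
  4 → 0100
  6 → 0110
  9 → 1001
= 0001 0100 0110 1001


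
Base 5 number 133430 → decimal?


Positional values (base 5):
  0 × 5^0 = 0 × 1 = 0
  3 × 5^1 = 3 × 5 = 15
  4 × 5^2 = 4 × 25 = 100
  3 × 5^3 = 3 × 125 = 375
  3 × 5^4 = 3 × 625 = 1875
  1 × 5^5 = 1 × 3125 = 3125
Sum = 0 + 15 + 100 + 375 + 1875 + 3125
= 5490


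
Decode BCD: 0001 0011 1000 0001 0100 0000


Each 4-bit group → digit:
  0001 → 1
  0011 → 3
  1000 → 8
  0001 → 1
  0100 → 4
  0000 → 0
= 138140


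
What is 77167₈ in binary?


Each octal digit → 3 binary bits:
  7 = 111
  7 = 111
  1 = 001
  6 = 110
  7 = 111
Concatenate: 111 111 001 110 111
= 111111001110111


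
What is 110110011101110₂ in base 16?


Group into 4-bit nibbles: 0110110011101110
  0110 = 6
  1100 = C
  1110 = E
  1110 = E
= 0x6CEE


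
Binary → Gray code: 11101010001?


Binary: 11101010001
Gray code: G = B XOR (B >> 1)
B >> 1 = 01110101000
11101010001 XOR 01110101000:
  1 XOR 0 = 1
  1 XOR 1 = 0
  1 XOR 1 = 0
  0 XOR 1 = 1
  1 XOR 0 = 1
  0 XOR 1 = 1
  1 XOR 0 = 1
  0 XOR 1 = 1
  0 XOR 0 = 0
  0 XOR 0 = 0
  1 XOR 0 = 1
= 10011111001


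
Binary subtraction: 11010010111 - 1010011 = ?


Align and subtract column by column (LSB to MSB, borrowing when needed):
  11010010111
- 00001010011
  -----------
  col 0: (1 - 0 borrow-in) - 1 → 1 - 1 = 0, borrow out 0
  col 1: (1 - 0 borrow-in) - 1 → 1 - 1 = 0, borrow out 0
  col 2: (1 - 0 borrow-in) - 0 → 1 - 0 = 1, borrow out 0
  col 3: (0 - 0 borrow-in) - 0 → 0 - 0 = 0, borrow out 0
  col 4: (1 - 0 borrow-in) - 1 → 1 - 1 = 0, borrow out 0
  col 5: (0 - 0 borrow-in) - 0 → 0 - 0 = 0, borrow out 0
  col 6: (0 - 0 borrow-in) - 1 → borrow from next column: (0+2) - 1 = 1, borrow out 1
  col 7: (1 - 1 borrow-in) - 0 → 0 - 0 = 0, borrow out 0
  col 8: (0 - 0 borrow-in) - 0 → 0 - 0 = 0, borrow out 0
  col 9: (1 - 0 borrow-in) - 0 → 1 - 0 = 1, borrow out 0
  col 10: (1 - 0 borrow-in) - 0 → 1 - 0 = 1, borrow out 0
Reading bits MSB→LSB: 11001000100
Strip leading zeros: 11001000100
= 11001000100


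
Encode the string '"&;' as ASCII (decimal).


String: '"&;'  (3 characters)
Per-character ASCII lookup:
  '"': special character: '"' = 34
  '&': special character: '&' = 38
  ';': special character: ';' = 59
= 34 38 59


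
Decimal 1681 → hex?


Divide by 16 repeatedly:
1681 ÷ 16 = 105 remainder 1 (1)
105 ÷ 16 = 6 remainder 9 (9)
6 ÷ 16 = 0 remainder 6 (6)
Reading remainders bottom-up:
= 0x691


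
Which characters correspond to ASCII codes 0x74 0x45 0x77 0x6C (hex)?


Codes (hex): 0x74 0x45 0x77 0x6C
Per-code ASCII lookup:
  0x74 = 116  (range 97-122: lowercase, 116 - 97 = 19) → 't'
  0x45 = 69  (range 65-90: uppercase, 69 - 65 = 4) → 'E'
  0x77 = 119  (range 97-122: lowercase, 119 - 97 = 22) → 'w'
  0x6C = 108  (range 97-122: lowercase, 108 - 97 = 11) → 'l'
= 'tEwl'


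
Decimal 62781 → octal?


Divide by 8 repeatedly:
62781 ÷ 8 = 7847 remainder 5
7847 ÷ 8 = 980 remainder 7
980 ÷ 8 = 122 remainder 4
122 ÷ 8 = 15 remainder 2
15 ÷ 8 = 1 remainder 7
1 ÷ 8 = 0 remainder 1
Reading remainders bottom-up:
= 0o172475


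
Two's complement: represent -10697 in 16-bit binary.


Original: 0010100111001001
Step 1 - Invert all bits: 1101011000110110
Step 2 - Add 1: 1101011000110110 + 1
= 1101011000110111 (represents -10697)


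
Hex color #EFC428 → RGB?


Hex: #EFC428
R = EF₁₆ = 239
G = C4₁₆ = 196
B = 28₁₆ = 40
= RGB(239, 196, 40)


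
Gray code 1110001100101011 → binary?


Gray code: 1110001100101011
MSB stays the same: 1
Each subsequent bit = prev_binary XOR current_gray:
  B[1] = 1 XOR 1 = 0
  B[2] = 0 XOR 1 = 1
  B[3] = 1 XOR 0 = 1
  B[4] = 1 XOR 0 = 1
  B[5] = 1 XOR 0 = 1
  B[6] = 1 XOR 1 = 0
  B[7] = 0 XOR 1 = 1
  B[8] = 1 XOR 0 = 1
  B[9] = 1 XOR 0 = 1
  B[10] = 1 XOR 1 = 0
  B[11] = 0 XOR 0 = 0
  B[12] = 0 XOR 1 = 1
  B[13] = 1 XOR 0 = 1
  B[14] = 1 XOR 1 = 0
  B[15] = 0 XOR 1 = 1
= 1011110111001101 (48589 decimal)


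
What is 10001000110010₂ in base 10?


Positional values:
Bit 1: 1 × 2^1 = 2
Bit 4: 1 × 2^4 = 16
Bit 5: 1 × 2^5 = 32
Bit 9: 1 × 2^9 = 512
Bit 13: 1 × 2^13 = 8192
Sum = 2 + 16 + 32 + 512 + 8192
= 8754


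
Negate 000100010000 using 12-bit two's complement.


Original: 000100010000
Step 1 - Invert all bits: 111011101111
Step 2 - Add 1: 111011101111 + 1
= 111011110000 (represents -272)


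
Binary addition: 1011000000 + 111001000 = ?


Align and add column by column (LSB to MSB, carry propagating):
  01011000000
+ 00111001000
  -----------
  col 0: 0 + 0 + 0 (carry in) = 0 → bit 0, carry out 0
  col 1: 0 + 0 + 0 (carry in) = 0 → bit 0, carry out 0
  col 2: 0 + 0 + 0 (carry in) = 0 → bit 0, carry out 0
  col 3: 0 + 1 + 0 (carry in) = 1 → bit 1, carry out 0
  col 4: 0 + 0 + 0 (carry in) = 0 → bit 0, carry out 0
  col 5: 0 + 0 + 0 (carry in) = 0 → bit 0, carry out 0
  col 6: 1 + 1 + 0 (carry in) = 2 → bit 0, carry out 1
  col 7: 1 + 1 + 1 (carry in) = 3 → bit 1, carry out 1
  col 8: 0 + 1 + 1 (carry in) = 2 → bit 0, carry out 1
  col 9: 1 + 0 + 1 (carry in) = 2 → bit 0, carry out 1
  col 10: 0 + 0 + 1 (carry in) = 1 → bit 1, carry out 0
Reading bits MSB→LSB: 10010001000
Strip leading zeros: 10010001000
= 10010001000


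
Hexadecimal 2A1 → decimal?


Positional values:
Position 0: 1 × 16^0 = 1 × 1 = 1
Position 1: A × 16^1 = 10 × 16 = 160
Position 2: 2 × 16^2 = 2 × 256 = 512
Sum = 1 + 160 + 512
= 673


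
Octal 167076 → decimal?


Positional values:
Position 0: 6 × 8^0 = 6
Position 1: 7 × 8^1 = 56
Position 2: 0 × 8^2 = 0
Position 3: 7 × 8^3 = 3584
Position 4: 6 × 8^4 = 24576
Position 5: 1 × 8^5 = 32768
Sum = 6 + 56 + 0 + 3584 + 24576 + 32768
= 60990


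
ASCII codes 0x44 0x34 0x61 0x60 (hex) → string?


Codes (hex): 0x44 0x34 0x61 0x60
Per-code ASCII lookup:
  0x44 = 68  (range 65-90: uppercase, 68 - 65 = 3) → 'D'
  0x34 = 52  (range 48-57: digits, 52 - 48 = 4) → '4'
  0x61 = 97  (range 97-122: lowercase, 97 - 97 = 0) → 'a'
  0x60 = 96  (special character) → '`'
= 'D4a`'


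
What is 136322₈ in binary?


Each octal digit → 3 binary bits:
  1 = 001
  3 = 011
  6 = 110
  3 = 011
  2 = 010
  2 = 010
Concatenate: 001 011 110 011 010 010
= 001011110011010010


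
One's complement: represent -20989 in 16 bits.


Original: 0101000111111101
Invert all bits:
  bit 0: 0 → 1
  bit 1: 1 → 0
  bit 2: 0 → 1
  bit 3: 1 → 0
  bit 4: 0 → 1
  bit 5: 0 → 1
  bit 6: 0 → 1
  bit 7: 1 → 0
  bit 8: 1 → 0
  bit 9: 1 → 0
  bit 10: 1 → 0
  bit 11: 1 → 0
  bit 12: 1 → 0
  bit 13: 1 → 0
  bit 14: 0 → 1
  bit 15: 1 → 0
= 1010111000000010


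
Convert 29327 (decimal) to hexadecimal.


Divide by 16 repeatedly:
29327 ÷ 16 = 1832 remainder 15 (F)
1832 ÷ 16 = 114 remainder 8 (8)
114 ÷ 16 = 7 remainder 2 (2)
7 ÷ 16 = 0 remainder 7 (7)
Reading remainders bottom-up:
= 0x728F


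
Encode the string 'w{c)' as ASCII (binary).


String: 'w{c)'  (4 characters)
Per-character ASCII lookup:
  'w': lowercase starts at 97: 'w' = 97 + 22 = 119 → 1110111
  '{': special character: '{' = 123 → 1111011
  'c': lowercase starts at 97: 'c' = 97 + 2 = 99 → 1100011
  ')': special character: ')' = 41 → 101001
= 1110111 1111011 1100011 101001


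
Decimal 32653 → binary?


Divide by 2 repeatedly:
32653 ÷ 2 = 16326 remainder 1
16326 ÷ 2 = 8163 remainder 0
8163 ÷ 2 = 4081 remainder 1
4081 ÷ 2 = 2040 remainder 1
2040 ÷ 2 = 1020 remainder 0
1020 ÷ 2 = 510 remainder 0
510 ÷ 2 = 255 remainder 0
255 ÷ 2 = 127 remainder 1
127 ÷ 2 = 63 remainder 1
63 ÷ 2 = 31 remainder 1
31 ÷ 2 = 15 remainder 1
15 ÷ 2 = 7 remainder 1
7 ÷ 2 = 3 remainder 1
3 ÷ 2 = 1 remainder 1
1 ÷ 2 = 0 remainder 1
Reading remainders bottom-up:
= 111111110001101


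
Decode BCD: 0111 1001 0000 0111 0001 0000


Each 4-bit group → digit:
  0111 → 7
  1001 → 9
  0000 → 0
  0111 → 7
  0001 → 1
  0000 → 0
= 790710


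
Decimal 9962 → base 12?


Divide by 12 repeatedly:
9962 ÷ 12 = 830 remainder 2
830 ÷ 12 = 69 remainder 2
69 ÷ 12 = 5 remainder 9
5 ÷ 12 = 0 remainder 5
Reading remainders bottom-up:
= 5922


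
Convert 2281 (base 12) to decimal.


Positional values (base 12):
  1 × 12^0 = 1 × 1 = 1
  8 × 12^1 = 8 × 12 = 96
  2 × 12^2 = 2 × 144 = 288
  2 × 12^3 = 2 × 1728 = 3456
Sum = 1 + 96 + 288 + 3456
= 3841


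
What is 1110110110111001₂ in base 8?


Group into 3-bit groups: 001110110110111001
  001 = 1
  110 = 6
  110 = 6
  110 = 6
  111 = 7
  001 = 1
= 0o166671


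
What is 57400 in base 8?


Divide by 8 repeatedly:
57400 ÷ 8 = 7175 remainder 0
7175 ÷ 8 = 896 remainder 7
896 ÷ 8 = 112 remainder 0
112 ÷ 8 = 14 remainder 0
14 ÷ 8 = 1 remainder 6
1 ÷ 8 = 0 remainder 1
Reading remainders bottom-up:
= 0o160070


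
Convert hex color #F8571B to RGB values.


Hex: #F8571B
R = F8₁₆ = 248
G = 57₁₆ = 87
B = 1B₁₆ = 27
= RGB(248, 87, 27)


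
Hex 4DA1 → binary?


Each hex digit → 4 binary bits:
  4 = 0100
  D = 1101
  A = 1010
  1 = 0001
Concatenate: 0100 1101 1010 0001
= 0100110110100001


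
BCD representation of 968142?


Each digit → 4-bit binary:
  9 → 1001
  6 → 0110
  8 → 1000
  1 → 0001
  4 → 0100
  2 → 0010
= 1001 0110 1000 0001 0100 0010


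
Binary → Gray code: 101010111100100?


Binary: 101010111100100
Gray code: G = B XOR (B >> 1)
B >> 1 = 010101011110010
101010111100100 XOR 010101011110010:
  1 XOR 0 = 1
  0 XOR 1 = 1
  1 XOR 0 = 1
  0 XOR 1 = 1
  1 XOR 0 = 1
  0 XOR 1 = 1
  1 XOR 0 = 1
  1 XOR 1 = 0
  1 XOR 1 = 0
  1 XOR 1 = 0
  0 XOR 1 = 1
  0 XOR 0 = 0
  1 XOR 0 = 1
  0 XOR 1 = 1
  0 XOR 0 = 0
= 111111100010110


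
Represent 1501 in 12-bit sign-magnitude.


Sign bit: 0 (positive)
Magnitude: 1501 = 10111011101
= 010111011101


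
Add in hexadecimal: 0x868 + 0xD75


Align and add column by column (LSB to MSB, each column mod 16 with carry):
  0868
+ 0D75
  ----
  col 0: 8(8) + 5(5) + 0 (carry in) = 13 → D(13), carry out 0
  col 1: 6(6) + 7(7) + 0 (carry in) = 13 → D(13), carry out 0
  col 2: 8(8) + D(13) + 0 (carry in) = 21 → 5(5), carry out 1
  col 3: 0(0) + 0(0) + 1 (carry in) = 1 → 1(1), carry out 0
Reading digits MSB→LSB: 15DD
Strip leading zeros: 15DD
= 0x15DD


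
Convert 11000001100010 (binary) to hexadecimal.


Group into 4-bit nibbles: 0011000001100010
  0011 = 3
  0000 = 0
  0110 = 6
  0010 = 2
= 0x3062


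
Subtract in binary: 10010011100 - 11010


Align and subtract column by column (LSB to MSB, borrowing when needed):
  10010011100
- 00000011010
  -----------
  col 0: (0 - 0 borrow-in) - 0 → 0 - 0 = 0, borrow out 0
  col 1: (0 - 0 borrow-in) - 1 → borrow from next column: (0+2) - 1 = 1, borrow out 1
  col 2: (1 - 1 borrow-in) - 0 → 0 - 0 = 0, borrow out 0
  col 3: (1 - 0 borrow-in) - 1 → 1 - 1 = 0, borrow out 0
  col 4: (1 - 0 borrow-in) - 1 → 1 - 1 = 0, borrow out 0
  col 5: (0 - 0 borrow-in) - 0 → 0 - 0 = 0, borrow out 0
  col 6: (0 - 0 borrow-in) - 0 → 0 - 0 = 0, borrow out 0
  col 7: (1 - 0 borrow-in) - 0 → 1 - 0 = 1, borrow out 0
  col 8: (0 - 0 borrow-in) - 0 → 0 - 0 = 0, borrow out 0
  col 9: (0 - 0 borrow-in) - 0 → 0 - 0 = 0, borrow out 0
  col 10: (1 - 0 borrow-in) - 0 → 1 - 0 = 1, borrow out 0
Reading bits MSB→LSB: 10010000010
Strip leading zeros: 10010000010
= 10010000010


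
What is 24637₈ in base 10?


Positional values:
Position 0: 7 × 8^0 = 7
Position 1: 3 × 8^1 = 24
Position 2: 6 × 8^2 = 384
Position 3: 4 × 8^3 = 2048
Position 4: 2 × 8^4 = 8192
Sum = 7 + 24 + 384 + 2048 + 8192
= 10655


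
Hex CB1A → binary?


Each hex digit → 4 binary bits:
  C = 1100
  B = 1011
  1 = 0001
  A = 1010
Concatenate: 1100 1011 0001 1010
= 1100101100011010


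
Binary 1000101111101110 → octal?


Group into 3-bit groups: 001000101111101110
  001 = 1
  000 = 0
  101 = 5
  111 = 7
  101 = 5
  110 = 6
= 0o105756


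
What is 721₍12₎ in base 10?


Positional values (base 12):
  1 × 12^0 = 1 × 1 = 1
  2 × 12^1 = 2 × 12 = 24
  7 × 12^2 = 7 × 144 = 1008
Sum = 1 + 24 + 1008
= 1033


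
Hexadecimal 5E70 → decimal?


Positional values:
Position 0: 0 × 16^0 = 0 × 1 = 0
Position 1: 7 × 16^1 = 7 × 16 = 112
Position 2: E × 16^2 = 14 × 256 = 3584
Position 3: 5 × 16^3 = 5 × 4096 = 20480
Sum = 0 + 112 + 3584 + 20480
= 24176
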